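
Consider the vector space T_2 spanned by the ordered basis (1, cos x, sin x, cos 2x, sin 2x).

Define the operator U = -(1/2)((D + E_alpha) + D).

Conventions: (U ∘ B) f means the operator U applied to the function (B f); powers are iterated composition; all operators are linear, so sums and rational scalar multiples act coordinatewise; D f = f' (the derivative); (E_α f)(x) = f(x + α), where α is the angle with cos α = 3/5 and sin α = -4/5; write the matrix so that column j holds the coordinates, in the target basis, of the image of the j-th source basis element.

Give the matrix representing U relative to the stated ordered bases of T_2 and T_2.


image of 1: -1/2
image of cos x: -(3/10)cos x + (3/5)sin x
image of sin x: -(3/5)cos x - (3/10)sin x
image of cos 2x: (7/50)cos 2x + (38/25)sin 2x
image of sin 2x: -(38/25)cos 2x + (7/50)sin 2x
each image's coordinates form column j of the matrix

the matrix is [[-1/2, 0, 0, 0, 0]; [0, -3/10, -3/5, 0, 0]; [0, 3/5, -3/10, 0, 0]; [0, 0, 0, 7/50, -38/25]; [0, 0, 0, 38/25, 7/50]] (rows listed top to bottom)


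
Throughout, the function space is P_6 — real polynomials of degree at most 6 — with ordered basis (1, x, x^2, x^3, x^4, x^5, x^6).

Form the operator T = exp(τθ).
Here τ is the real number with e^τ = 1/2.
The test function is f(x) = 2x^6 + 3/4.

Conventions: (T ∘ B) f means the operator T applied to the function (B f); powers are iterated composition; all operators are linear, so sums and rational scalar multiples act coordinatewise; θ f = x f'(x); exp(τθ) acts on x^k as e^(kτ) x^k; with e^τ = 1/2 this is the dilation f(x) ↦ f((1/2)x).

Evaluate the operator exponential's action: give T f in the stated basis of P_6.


the image equals g(x) = (1/32)x^6 + 3/4

exp(τθ) x^k = e^(kτ) x^k; with e^τ = 1/2 this sends x^k to (1/2)^k x^k
x^6 ↦ 1/64 x^6
applying this coordinatewise to f: exp(τθ) f = (1/32)x^6 + 3/4


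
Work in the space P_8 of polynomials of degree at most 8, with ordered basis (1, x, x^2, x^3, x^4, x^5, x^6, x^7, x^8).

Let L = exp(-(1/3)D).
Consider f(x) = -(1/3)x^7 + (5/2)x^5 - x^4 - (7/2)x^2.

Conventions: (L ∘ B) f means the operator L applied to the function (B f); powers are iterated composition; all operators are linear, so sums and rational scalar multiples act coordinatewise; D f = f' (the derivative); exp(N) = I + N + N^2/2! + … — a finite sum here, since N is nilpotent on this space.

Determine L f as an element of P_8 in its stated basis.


order-1 term: (7/9)x^6 - (25/6)x^4 + (4/3)x^3 + (7/3)x
order-2 term: -(7/9)x^5 + (25/9)x^3 - (2/3)x^2 - 7/18
order-3 term: (35/81)x^4 - (25/27)x^2 + (4/27)x
order-4 term: -(35/243)x^3 + (25/162)x - 1/81
order-5 term: (7/243)x^2 - 5/486
order-6 term: -(7/2187)x
order-7 term: 1/6561
the series for exp(-(1/3)D) f terminates at order 7
exp(-(1/3)D) f = -(1/3)x^7 + (7/9)x^6 + (31/18)x^5 - (767/162)x^4 + (964/243)x^3 - (2461/486)x^2 + (11515/4374)x - 2699/6561

g(x) = -(1/3)x^7 + (7/9)x^6 + (31/18)x^5 - (767/162)x^4 + (964/243)x^3 - (2461/486)x^2 + (11515/4374)x - 2699/6561


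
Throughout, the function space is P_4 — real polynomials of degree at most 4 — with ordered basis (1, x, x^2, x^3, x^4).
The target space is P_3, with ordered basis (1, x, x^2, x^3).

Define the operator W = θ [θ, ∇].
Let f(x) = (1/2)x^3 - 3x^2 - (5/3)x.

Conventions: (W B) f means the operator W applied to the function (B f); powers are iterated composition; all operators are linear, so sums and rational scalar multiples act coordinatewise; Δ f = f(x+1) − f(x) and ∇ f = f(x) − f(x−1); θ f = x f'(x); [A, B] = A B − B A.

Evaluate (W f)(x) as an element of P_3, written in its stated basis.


∇ f = (3/2)x^2 - (15/2)x + 11/6
θ ∇ f = 3x^2 - (15/2)x
θ f = (3/2)x^3 - 6x^2 - (5/3)x
∇ θ f = (9/2)x^2 - (33/2)x + 35/6
[θ, ∇] f = -(3/2)x^2 + 9x - 35/6
θ [θ, ∇] f = -3x^2 + 9x

the image equals g(x) = -3x^2 + 9x


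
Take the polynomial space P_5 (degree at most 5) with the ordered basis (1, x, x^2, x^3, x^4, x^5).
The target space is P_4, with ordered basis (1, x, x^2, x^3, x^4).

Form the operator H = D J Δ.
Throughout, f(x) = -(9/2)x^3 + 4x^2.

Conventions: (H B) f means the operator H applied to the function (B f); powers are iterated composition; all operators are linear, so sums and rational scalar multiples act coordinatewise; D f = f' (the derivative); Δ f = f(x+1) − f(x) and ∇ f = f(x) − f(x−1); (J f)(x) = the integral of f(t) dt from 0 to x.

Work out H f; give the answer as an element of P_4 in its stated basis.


Δ f = -(27/2)x^2 - (11/2)x - 1/2
J Δ f = -(9/2)x^3 - (11/4)x^2 - (1/2)x
D J Δ f = -(27/2)x^2 - (11/2)x - 1/2

the image equals g(x) = -(27/2)x^2 - (11/2)x - 1/2


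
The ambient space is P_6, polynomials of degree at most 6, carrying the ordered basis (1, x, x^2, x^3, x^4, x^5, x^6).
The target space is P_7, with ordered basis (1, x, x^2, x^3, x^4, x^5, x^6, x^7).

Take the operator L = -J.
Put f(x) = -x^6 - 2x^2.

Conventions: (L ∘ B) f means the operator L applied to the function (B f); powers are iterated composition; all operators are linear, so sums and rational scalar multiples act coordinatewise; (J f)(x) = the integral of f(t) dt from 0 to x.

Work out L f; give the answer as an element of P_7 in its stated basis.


J f = -(1/7)x^7 - (2/3)x^3
(-J) f = (1/7)x^7 + (2/3)x^3

the result is g(x) = (1/7)x^7 + (2/3)x^3


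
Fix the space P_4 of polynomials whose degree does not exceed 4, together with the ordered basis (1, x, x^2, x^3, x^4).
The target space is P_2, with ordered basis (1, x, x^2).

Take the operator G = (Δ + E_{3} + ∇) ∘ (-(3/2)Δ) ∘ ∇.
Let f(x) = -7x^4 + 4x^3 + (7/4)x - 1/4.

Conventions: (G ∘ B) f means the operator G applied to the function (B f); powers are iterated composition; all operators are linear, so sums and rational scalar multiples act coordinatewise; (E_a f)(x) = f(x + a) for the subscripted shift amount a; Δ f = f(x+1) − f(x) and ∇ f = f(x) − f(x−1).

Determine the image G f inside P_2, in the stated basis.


the image equals g(x) = 126x^2 + 1224x + 975

∇ f = -28x^3 + 54x^2 - 40x + 51/4
Δ ∇ f = -84x^2 + 24x - 14
(-(3/2)Δ) ∇ f = 126x^2 - 36x + 21
Δ (-(3/2)Δ) ∇ f = 252x + 90
E_{3} (-(3/2)Δ) ∇ f = 126x^2 + 720x + 1047
∇ (-(3/2)Δ) ∇ f = 252x - 162
(Δ + E_{3} + ∇) (-(3/2)Δ) ∇ f = 126x^2 + 1224x + 975


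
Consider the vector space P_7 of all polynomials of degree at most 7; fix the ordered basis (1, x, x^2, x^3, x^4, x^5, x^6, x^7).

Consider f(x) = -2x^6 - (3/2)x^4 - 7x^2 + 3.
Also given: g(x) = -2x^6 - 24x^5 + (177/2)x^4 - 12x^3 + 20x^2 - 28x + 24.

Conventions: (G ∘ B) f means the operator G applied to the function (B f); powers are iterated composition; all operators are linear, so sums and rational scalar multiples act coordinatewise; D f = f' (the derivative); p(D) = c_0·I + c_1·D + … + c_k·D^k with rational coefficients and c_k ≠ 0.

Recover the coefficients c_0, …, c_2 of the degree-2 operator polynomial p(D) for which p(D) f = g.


D^0 f = -2x^6 - (3/2)x^4 - 7x^2 + 3
D^1 f = -12x^5 - 6x^3 - 14x
D^2 f = -60x^4 - 18x^2 - 14
matching coefficients of g against c_0 f + c_1 Df + … from the top degree down determines the c_i
solution: c_0 = 1, c_1 = 2, c_2 = -3/2

p(D) = I + 2·D − (3/2)·D^2, i.e. c_0 = 1, c_1 = 2, c_2 = -3/2


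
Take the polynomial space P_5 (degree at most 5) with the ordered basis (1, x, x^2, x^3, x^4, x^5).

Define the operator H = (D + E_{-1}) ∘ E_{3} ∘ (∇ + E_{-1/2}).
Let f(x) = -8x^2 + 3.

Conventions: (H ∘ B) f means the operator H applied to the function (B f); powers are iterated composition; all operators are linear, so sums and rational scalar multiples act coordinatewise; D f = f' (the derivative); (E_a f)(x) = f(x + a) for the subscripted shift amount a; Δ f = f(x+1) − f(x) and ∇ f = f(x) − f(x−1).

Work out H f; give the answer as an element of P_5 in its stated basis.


the image equals g(x) = -8x^2 - 56x - 95

∇ f = -16x + 8
E_{-1/2} f = -8x^2 + 8x + 1
(∇ + E_{-1/2}) f = -8x^2 - 8x + 9
E_{3} (∇ + E_{-1/2}) f = -8x^2 - 56x - 87
D (E_{3} ∘ (∇ + E_{-1/2})) f = -16x - 56
E_{-1} (E_{3} ∘ (∇ + E_{-1/2})) f = -8x^2 - 40x - 39
(D + E_{-1}) (E_{3} ∘ (∇ + E_{-1/2})) f = -8x^2 - 56x - 95


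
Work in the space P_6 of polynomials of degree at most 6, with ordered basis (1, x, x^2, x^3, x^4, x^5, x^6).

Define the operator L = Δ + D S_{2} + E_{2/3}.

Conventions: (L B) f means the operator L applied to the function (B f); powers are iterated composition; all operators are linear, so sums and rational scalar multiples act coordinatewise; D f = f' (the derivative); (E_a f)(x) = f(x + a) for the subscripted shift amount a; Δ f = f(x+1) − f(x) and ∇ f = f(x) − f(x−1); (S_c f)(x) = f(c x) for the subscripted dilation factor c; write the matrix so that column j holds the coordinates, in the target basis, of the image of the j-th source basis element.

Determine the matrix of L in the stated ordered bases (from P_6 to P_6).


the matrix is [[1, 11/3, 13/9, 35/27, 97/81, 275/243, 793/729]; [0, 1, 34/3, 13/3, 140/27, 485/81, 550/81]; [0, 0, 1, 29, 26/3, 350/27, 485/27]; [0, 0, 0, 1, 212/3, 130/9, 700/27]; [0, 0, 0, 0, 1, 505/3, 65/3]; [0, 0, 0, 0, 0, 1, 394]; [0, 0, 0, 0, 0, 0, 1]] (rows listed top to bottom)

image of 1: 1
image of x: x + 11/3
image of x^2: x^2 + (34/3)x + 13/9
image of x^3: x^3 + 29x^2 + (13/3)x + 35/27
image of x^4: x^4 + (212/3)x^3 + (26/3)x^2 + (140/27)x + 97/81
image of x^5: x^5 + (505/3)x^4 + (130/9)x^3 + (350/27)x^2 + (485/81)x + 275/243
image of x^6: x^6 + 394x^5 + (65/3)x^4 + (700/27)x^3 + (485/27)x^2 + (550/81)x + 793/729
each image's coordinates form column j of the matrix


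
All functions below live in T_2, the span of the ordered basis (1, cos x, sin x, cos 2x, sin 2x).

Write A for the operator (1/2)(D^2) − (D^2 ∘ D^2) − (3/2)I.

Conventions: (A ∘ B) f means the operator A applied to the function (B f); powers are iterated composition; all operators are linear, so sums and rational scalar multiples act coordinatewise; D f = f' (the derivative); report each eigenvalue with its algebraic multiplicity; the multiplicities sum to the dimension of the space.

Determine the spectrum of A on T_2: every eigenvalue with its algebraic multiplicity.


λ = -39/2 (multiplicity 2), λ = -3 (multiplicity 2), λ = -3/2 (multiplicity 1)

image of 1: -3/2
image of cos x: -3cos x
image of sin x: -3sin x
image of cos 2x: -(39/2)cos 2x
image of sin 2x: -(39/2)sin 2x
the matrix is diagonal; its diagonal is (-3/2, -3, -3, -39/2, -39/2)
for a triangular matrix the eigenvalues are the diagonal entries, with algebraic multiplicity their repetition count


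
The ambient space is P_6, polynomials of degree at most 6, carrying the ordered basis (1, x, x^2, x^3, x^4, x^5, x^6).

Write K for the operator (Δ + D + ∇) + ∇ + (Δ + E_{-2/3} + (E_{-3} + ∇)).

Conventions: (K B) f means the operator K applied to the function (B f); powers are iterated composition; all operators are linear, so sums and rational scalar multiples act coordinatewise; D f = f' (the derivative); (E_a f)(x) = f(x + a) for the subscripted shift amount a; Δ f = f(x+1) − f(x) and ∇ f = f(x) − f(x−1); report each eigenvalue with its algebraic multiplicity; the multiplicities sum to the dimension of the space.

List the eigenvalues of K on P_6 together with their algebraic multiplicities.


image of 1: 2
image of x: 2x + 7/3
image of x^2: 2x^2 + (14/3)x + 76/9
image of x^3: 2x^3 + 7x^2 + (76/3)x - 602/27
image of x^4: 2x^4 + (28/3)x^3 + (152/3)x^2 - (2408/27)x + 6496/81
image of x^5: 2x^5 + (35/3)x^4 + (760/9)x^3 - (6020/27)x^2 + (32480/81)x - 57866/243
image of x^6: 2x^6 + 14x^5 + (380/3)x^4 - (12040/27)x^3 + (32480/27)x^2 - (115732/81)x + 530776/729
the matrix is upper triangular; its diagonal is (2, 2, 2, 2, 2, 2, 2)
for a triangular matrix the eigenvalues are the diagonal entries, with algebraic multiplicity their repetition count

λ = 2 (multiplicity 7)


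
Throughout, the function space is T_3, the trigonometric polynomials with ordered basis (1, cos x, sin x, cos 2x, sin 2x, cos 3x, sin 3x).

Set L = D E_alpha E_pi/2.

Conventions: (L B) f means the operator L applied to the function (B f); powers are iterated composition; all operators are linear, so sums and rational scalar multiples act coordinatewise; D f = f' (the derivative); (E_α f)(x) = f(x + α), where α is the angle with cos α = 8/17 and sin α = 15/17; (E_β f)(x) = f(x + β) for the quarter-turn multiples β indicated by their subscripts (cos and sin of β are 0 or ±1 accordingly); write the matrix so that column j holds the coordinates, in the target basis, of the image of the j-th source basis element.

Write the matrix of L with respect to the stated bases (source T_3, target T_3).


the matrix is [[0, 0, 0, 0, 0, 0, 0]; [0, -8/17, -15/17, 0, 0, 0, 0]; [0, 15/17, -8/17, 0, 0, 0, 0]; [0, 0, 0, 480/289, 322/289, 0, 0]; [0, 0, 0, -322/289, 480/289, 0, 0]; [0, 0, 0, 0, 0, -14664/4913, -1485/4913]; [0, 0, 0, 0, 0, 1485/4913, -14664/4913]] (rows listed top to bottom)

image of 1: 0
image of cos x: -(8/17)cos x + (15/17)sin x
image of sin x: -(15/17)cos x - (8/17)sin x
image of cos 2x: (480/289)cos 2x - (322/289)sin 2x
image of sin 2x: (322/289)cos 2x + (480/289)sin 2x
image of cos 3x: -(14664/4913)cos 3x + (1485/4913)sin 3x
image of sin 3x: -(1485/4913)cos 3x - (14664/4913)sin 3x
each image's coordinates form column j of the matrix


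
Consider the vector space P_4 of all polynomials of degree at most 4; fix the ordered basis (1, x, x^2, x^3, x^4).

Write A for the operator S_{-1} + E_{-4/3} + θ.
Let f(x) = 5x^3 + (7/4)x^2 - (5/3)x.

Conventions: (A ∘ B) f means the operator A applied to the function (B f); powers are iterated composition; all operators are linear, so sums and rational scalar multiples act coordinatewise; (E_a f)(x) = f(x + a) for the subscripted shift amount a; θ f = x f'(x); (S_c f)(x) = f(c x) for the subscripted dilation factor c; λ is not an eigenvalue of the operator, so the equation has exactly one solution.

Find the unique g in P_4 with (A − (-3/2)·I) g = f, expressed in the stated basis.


the image equals g(x) = (10/9)x^3 + (223/198)x^2 - (2726/1485)x - 48544/93555

write g with unknown coordinates in the stated basis and equate coefficients in (A − (-3/2)·I) g = f
solving from the highest basis element down gives g = (10/9)x^3 + (223/198)x^2 - (2726/1485)x - 48544/93555
check: A g = (10/3)x^3 + (2/33)x^2 + (538/495)x + 24272/31185
so A g − (-3/2)·g = 5x^3 + (7/4)x^2 - (5/3)x = f ✓


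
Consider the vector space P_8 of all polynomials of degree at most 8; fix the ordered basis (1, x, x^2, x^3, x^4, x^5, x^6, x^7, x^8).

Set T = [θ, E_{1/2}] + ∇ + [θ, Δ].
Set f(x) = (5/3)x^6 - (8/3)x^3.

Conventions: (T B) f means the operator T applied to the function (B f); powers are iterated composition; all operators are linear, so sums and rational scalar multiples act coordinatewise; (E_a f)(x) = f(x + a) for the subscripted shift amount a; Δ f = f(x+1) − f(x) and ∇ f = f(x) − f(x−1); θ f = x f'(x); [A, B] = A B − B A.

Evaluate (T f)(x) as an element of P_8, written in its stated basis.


E_{1/2} f = (5/3)x^6 + 5x^5 + (25/4)x^4 + (3/2)x^3 - (39/16)x^2 - (27/16)x - 59/192
θ E_{1/2} f = 10x^6 + 25x^5 + 25x^4 + (9/2)x^3 - (39/8)x^2 - (27/16)x
θ f = 10x^6 - 8x^3
E_{1/2} θ f = 10x^6 + 30x^5 + (75/2)x^4 + 17x^3 - (21/8)x^2 - (33/8)x - 27/32
[θ, E_{1/2}] f = -5x^5 - (25/2)x^4 - (25/2)x^3 - (9/4)x^2 + (39/16)x + 27/32
∇ f = 10x^5 - 25x^4 + (100/3)x^3 - 33x^2 + 18x - 13/3
Δ f = 10x^5 + 25x^4 + (100/3)x^3 + 17x^2 + 2x - 1
θ Δ f = 50x^5 + 100x^4 + 100x^3 + 34x^2 + 2x
θ f = 10x^6 - 8x^3
Δ θ f = 60x^5 + 150x^4 + 200x^3 + 126x^2 + 36x + 2
[θ, Δ] f = -10x^5 - 50x^4 - 100x^3 - 92x^2 - 34x - 2
([θ, E_{1/2}] + ∇ + [θ, Δ]) f = -5x^5 - (175/2)x^4 - (475/6)x^3 - (509/4)x^2 - (217/16)x - 527/96

the image equals g(x) = -5x^5 - (175/2)x^4 - (475/6)x^3 - (509/4)x^2 - (217/16)x - 527/96


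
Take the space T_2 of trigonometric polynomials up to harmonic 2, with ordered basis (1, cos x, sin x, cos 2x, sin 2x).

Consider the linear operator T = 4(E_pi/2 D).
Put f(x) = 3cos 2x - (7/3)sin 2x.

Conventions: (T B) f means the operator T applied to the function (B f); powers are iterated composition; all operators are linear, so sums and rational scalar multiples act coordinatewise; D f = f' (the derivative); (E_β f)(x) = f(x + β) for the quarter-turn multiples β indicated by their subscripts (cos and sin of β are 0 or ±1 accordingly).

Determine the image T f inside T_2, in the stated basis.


the result is g(x) = (56/3)cos 2x + 24sin 2x

D f = -(14/3)cos 2x - 6sin 2x
E_pi/2 D f = (14/3)cos 2x + 6sin 2x
(4(E_pi/2 D)) f = (56/3)cos 2x + 24sin 2x


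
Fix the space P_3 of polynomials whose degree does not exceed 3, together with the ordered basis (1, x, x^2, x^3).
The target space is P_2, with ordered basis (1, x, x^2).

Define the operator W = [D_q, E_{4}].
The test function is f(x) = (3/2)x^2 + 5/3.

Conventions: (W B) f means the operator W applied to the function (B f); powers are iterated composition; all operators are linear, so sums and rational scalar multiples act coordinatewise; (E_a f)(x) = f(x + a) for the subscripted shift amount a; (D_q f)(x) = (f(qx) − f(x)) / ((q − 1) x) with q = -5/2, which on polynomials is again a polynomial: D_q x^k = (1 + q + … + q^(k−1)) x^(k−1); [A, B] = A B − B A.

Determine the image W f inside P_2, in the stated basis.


E_{4} f = (3/2)x^2 + 12x + 77/3
D_q E_{4} f = -(9/4)x + 12
D_q f = -(9/4)x
E_{4} D_q f = -(9/4)x - 9
[D_q, E_{4}] f = 21

the image equals g(x) = 21


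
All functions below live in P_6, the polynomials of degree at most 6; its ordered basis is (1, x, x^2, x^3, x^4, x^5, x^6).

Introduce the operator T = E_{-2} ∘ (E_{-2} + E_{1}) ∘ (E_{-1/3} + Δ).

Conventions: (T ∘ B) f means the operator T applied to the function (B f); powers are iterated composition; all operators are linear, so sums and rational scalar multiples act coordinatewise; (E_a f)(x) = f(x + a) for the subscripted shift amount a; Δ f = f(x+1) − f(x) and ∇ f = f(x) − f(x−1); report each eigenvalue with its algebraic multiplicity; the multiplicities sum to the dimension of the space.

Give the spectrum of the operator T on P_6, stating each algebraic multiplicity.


λ = 2 (multiplicity 7)

image of 1: 2
image of x: 2x - 11/3
image of x^2: 2x^2 - (22/3)x + 113/9
image of x^3: 2x^3 - 11x^2 + (113/3)x - 1235/27
image of x^4: 2x^4 - (44/3)x^3 + (226/3)x^2 - (4940/27)x + 14561/81
image of x^5: 2x^5 - (55/3)x^4 + (1130/9)x^3 - (12350/27)x^2 + (72805/81)x - 182291/243
image of x^6: 2x^6 - 22x^5 + (565/3)x^4 - (24700/27)x^3 + (72805/27)x^2 - (364582/81)x + 2375633/729
the matrix is upper triangular; its diagonal is (2, 2, 2, 2, 2, 2, 2)
for a triangular matrix the eigenvalues are the diagonal entries, with algebraic multiplicity their repetition count


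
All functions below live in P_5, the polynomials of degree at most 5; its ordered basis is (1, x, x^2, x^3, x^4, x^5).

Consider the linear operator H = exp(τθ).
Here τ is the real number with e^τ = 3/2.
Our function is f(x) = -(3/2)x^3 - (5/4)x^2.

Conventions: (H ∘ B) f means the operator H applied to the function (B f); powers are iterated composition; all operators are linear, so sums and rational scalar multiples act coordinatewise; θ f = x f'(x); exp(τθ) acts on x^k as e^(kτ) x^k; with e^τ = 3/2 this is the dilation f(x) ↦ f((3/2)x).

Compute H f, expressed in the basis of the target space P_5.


exp(τθ) x^k = e^(kτ) x^k; with e^τ = 3/2 this sends x^k to (3/2)^k x^k
x^2 ↦ 9/4 x^2
x^3 ↦ 27/8 x^3
applying this coordinatewise to f: exp(τθ) f = -(81/16)x^3 - (45/16)x^2

g(x) = -(81/16)x^3 - (45/16)x^2


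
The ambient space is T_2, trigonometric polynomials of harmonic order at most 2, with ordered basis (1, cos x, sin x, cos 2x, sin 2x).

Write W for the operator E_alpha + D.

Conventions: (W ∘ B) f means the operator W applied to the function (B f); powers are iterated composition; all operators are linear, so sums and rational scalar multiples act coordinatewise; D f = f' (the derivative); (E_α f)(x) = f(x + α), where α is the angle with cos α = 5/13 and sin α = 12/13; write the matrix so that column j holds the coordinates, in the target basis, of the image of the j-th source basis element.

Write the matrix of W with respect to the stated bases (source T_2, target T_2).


image of 1: 1
image of cos x: (5/13)cos x - (25/13)sin x
image of sin x: (25/13)cos x + (5/13)sin x
image of cos 2x: -(119/169)cos 2x - (458/169)sin 2x
image of sin 2x: (458/169)cos 2x - (119/169)sin 2x
each image's coordinates form column j of the matrix

the matrix is [[1, 0, 0, 0, 0]; [0, 5/13, 25/13, 0, 0]; [0, -25/13, 5/13, 0, 0]; [0, 0, 0, -119/169, 458/169]; [0, 0, 0, -458/169, -119/169]] (rows listed top to bottom)


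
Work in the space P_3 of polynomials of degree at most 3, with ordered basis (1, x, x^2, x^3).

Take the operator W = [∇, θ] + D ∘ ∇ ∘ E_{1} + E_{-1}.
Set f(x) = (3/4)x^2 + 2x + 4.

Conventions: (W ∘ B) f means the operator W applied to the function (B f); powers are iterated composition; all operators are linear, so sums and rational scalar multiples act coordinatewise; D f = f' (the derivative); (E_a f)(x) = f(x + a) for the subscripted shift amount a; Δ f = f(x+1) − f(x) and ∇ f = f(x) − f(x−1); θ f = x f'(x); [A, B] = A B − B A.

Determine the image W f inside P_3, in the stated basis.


θ f = (3/2)x^2 + 2x
∇ θ f = 3x + 1/2
∇ f = (3/2)x + 5/4
θ ∇ f = (3/2)x
[∇, θ] f = (3/2)x + 1/2
E_{1} f = (3/4)x^2 + (7/2)x + 27/4
∇ E_{1} f = (3/2)x + 11/4
D ∇ E_{1} f = 3/2
E_{-1} f = (3/4)x^2 + (1/2)x + 11/4
([∇, θ] + D ∘ ∇ ∘ E_{1} + E_{-1}) f = (3/4)x^2 + 2x + 19/4

g(x) = (3/4)x^2 + 2x + 19/4


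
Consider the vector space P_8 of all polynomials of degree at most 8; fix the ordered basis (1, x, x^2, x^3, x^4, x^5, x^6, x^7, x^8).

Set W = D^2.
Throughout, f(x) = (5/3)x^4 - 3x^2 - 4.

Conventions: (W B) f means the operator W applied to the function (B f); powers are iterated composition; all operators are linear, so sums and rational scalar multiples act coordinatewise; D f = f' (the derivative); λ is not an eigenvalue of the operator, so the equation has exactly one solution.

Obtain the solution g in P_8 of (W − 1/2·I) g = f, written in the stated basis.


write g with unknown coordinates in the stated basis and equate coefficients in (W − 1/2·I) g = f
solving from the highest basis element down gives g = -(10/3)x^4 - 74x^2 - 288
check: W g = -40x^2 - 148
so W g − 1/2·g = (5/3)x^4 - 3x^2 - 4 = f ✓

the result is g(x) = -(10/3)x^4 - 74x^2 - 288


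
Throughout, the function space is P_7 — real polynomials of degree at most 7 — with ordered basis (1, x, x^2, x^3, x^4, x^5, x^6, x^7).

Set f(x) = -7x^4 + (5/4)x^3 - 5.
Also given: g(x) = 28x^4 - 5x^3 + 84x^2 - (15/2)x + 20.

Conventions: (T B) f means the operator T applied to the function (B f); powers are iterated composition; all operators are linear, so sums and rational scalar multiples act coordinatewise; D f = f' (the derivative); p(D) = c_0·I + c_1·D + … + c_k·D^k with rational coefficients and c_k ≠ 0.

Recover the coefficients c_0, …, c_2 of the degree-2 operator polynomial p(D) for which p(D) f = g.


p(D) = -4·I − D^2, i.e. c_0 = -4, c_1 = 0, c_2 = -1

D^0 f = -7x^4 + (5/4)x^3 - 5
D^1 f = -28x^3 + (15/4)x^2
D^2 f = -84x^2 + (15/2)x
matching coefficients of g against c_0 f + c_1 Df + … from the top degree down determines the c_i
solution: c_0 = -4, c_1 = 0, c_2 = -1


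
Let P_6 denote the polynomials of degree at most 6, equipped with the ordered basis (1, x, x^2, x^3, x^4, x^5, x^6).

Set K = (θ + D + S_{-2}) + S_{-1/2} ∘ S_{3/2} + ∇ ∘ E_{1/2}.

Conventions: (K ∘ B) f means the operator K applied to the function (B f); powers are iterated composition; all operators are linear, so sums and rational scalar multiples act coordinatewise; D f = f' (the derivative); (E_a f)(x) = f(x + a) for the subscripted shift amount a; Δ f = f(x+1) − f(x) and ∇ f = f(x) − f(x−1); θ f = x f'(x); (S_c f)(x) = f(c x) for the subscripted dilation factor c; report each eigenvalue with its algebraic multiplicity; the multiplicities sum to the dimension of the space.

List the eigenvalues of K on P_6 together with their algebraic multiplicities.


λ = -27891/1024 (multiplicity 1), λ = -347/64 (multiplicity 1), λ = -7/4 (multiplicity 1), λ = 2 (multiplicity 1), λ = 105/16 (multiplicity 1), λ = 5201/256 (multiplicity 1), λ = 287449/4096 (multiplicity 1)

image of 1: 2
image of x: -(7/4)x + 2
image of x^2: (105/16)x^2 + 4x
image of x^3: -(347/64)x^3 + 6x^2 + 1/4
image of x^4: (5201/256)x^4 + 8x^3 + x
image of x^5: -(27891/1024)x^5 + 10x^4 + (5/2)x^2 + 1/16
image of x^6: (287449/4096)x^6 + 12x^5 + 5x^3 + (3/8)x
the matrix is upper triangular; its diagonal is (2, -7/4, 105/16, -347/64, 5201/256, -27891/1024, 287449/4096)
for a triangular matrix the eigenvalues are the diagonal entries, with algebraic multiplicity their repetition count


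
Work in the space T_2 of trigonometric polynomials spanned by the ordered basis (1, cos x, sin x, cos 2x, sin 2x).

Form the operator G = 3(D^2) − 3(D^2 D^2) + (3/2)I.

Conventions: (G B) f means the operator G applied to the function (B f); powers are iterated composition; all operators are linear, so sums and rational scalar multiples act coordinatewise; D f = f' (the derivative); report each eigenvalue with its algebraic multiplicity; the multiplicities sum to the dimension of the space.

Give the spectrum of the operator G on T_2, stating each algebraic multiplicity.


image of 1: 3/2
image of cos x: -(9/2)cos x
image of sin x: -(9/2)sin x
image of cos 2x: -(117/2)cos 2x
image of sin 2x: -(117/2)sin 2x
the matrix is diagonal; its diagonal is (3/2, -9/2, -9/2, -117/2, -117/2)
for a triangular matrix the eigenvalues are the diagonal entries, with algebraic multiplicity their repetition count

λ = -117/2 (multiplicity 2), λ = -9/2 (multiplicity 2), λ = 3/2 (multiplicity 1)


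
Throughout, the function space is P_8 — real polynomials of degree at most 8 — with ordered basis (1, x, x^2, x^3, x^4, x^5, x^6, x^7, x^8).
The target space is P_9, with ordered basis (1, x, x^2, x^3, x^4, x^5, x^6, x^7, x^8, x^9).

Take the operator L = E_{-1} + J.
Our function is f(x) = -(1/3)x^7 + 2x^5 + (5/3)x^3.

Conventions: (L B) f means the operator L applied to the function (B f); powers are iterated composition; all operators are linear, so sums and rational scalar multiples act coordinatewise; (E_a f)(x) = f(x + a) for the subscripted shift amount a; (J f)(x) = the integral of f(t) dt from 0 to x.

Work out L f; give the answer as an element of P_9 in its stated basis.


E_{-1} f = -(1/3)x^7 + (7/3)x^6 - 5x^5 + (5/3)x^4 + 10x^3 - 18x^2 + (38/3)x - 10/3
J f = -(1/24)x^8 + (1/3)x^6 + (5/12)x^4
(E_{-1} + J) f = -(1/24)x^8 - (1/3)x^7 + (8/3)x^6 - 5x^5 + (25/12)x^4 + 10x^3 - 18x^2 + (38/3)x - 10/3

the result is g(x) = -(1/24)x^8 - (1/3)x^7 + (8/3)x^6 - 5x^5 + (25/12)x^4 + 10x^3 - 18x^2 + (38/3)x - 10/3


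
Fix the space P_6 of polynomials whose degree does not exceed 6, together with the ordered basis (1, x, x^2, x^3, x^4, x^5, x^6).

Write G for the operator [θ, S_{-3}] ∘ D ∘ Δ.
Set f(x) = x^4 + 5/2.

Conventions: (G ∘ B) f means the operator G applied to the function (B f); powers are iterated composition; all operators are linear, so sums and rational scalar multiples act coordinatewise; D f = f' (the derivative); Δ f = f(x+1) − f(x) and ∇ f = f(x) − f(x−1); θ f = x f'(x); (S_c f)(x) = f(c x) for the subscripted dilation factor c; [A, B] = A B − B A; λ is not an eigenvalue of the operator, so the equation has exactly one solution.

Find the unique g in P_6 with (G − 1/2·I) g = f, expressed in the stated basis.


write g with unknown coordinates in the stated basis and equate coefficients in (G − 1/2·I) g = f
solving from the highest basis element down gives g = -2x^4 - 5
check: G g = 0
so G g − 1/2·g = x^4 + 5/2 = f ✓

the image equals g(x) = -2x^4 - 5


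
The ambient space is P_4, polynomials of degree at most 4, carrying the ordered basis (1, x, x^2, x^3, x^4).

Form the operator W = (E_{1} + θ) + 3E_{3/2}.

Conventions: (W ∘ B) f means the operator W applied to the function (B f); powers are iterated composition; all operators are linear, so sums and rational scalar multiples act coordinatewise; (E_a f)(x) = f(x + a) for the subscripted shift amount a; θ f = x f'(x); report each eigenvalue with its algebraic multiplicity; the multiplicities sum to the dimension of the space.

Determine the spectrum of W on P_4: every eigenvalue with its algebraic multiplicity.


image of 1: 4
image of x: 5x + 11/2
image of x^2: 6x^2 + 11x + 31/4
image of x^3: 7x^3 + (33/2)x^2 + (93/4)x + 89/8
image of x^4: 8x^4 + 22x^3 + (93/2)x^2 + (89/2)x + 259/16
the matrix is upper triangular; its diagonal is (4, 5, 6, 7, 8)
for a triangular matrix the eigenvalues are the diagonal entries, with algebraic multiplicity their repetition count

λ = 4 (multiplicity 1), λ = 5 (multiplicity 1), λ = 6 (multiplicity 1), λ = 7 (multiplicity 1), λ = 8 (multiplicity 1)


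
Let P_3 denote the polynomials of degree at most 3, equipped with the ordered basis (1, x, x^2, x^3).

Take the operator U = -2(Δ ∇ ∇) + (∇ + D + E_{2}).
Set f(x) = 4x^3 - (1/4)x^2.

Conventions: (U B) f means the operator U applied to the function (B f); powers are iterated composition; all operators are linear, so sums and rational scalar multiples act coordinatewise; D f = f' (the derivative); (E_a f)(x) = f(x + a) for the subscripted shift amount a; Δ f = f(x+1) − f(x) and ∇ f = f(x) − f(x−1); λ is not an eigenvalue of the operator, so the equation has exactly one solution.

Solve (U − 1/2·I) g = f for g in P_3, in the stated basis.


the result is g(x) = 8x^3 - (385/2)x^2 + 2936x - 22285

write g with unknown coordinates in the stated basis and equate coefficients in (U − 1/2·I) g = f
solving from the highest basis element down gives g = 8x^3 - (385/2)x^2 + 2936x - 22285
check: U g = 8x^3 - (193/2)x^2 + 1468x - 22285/2
so U g − 1/2·g = 4x^3 - (1/4)x^2 = f ✓


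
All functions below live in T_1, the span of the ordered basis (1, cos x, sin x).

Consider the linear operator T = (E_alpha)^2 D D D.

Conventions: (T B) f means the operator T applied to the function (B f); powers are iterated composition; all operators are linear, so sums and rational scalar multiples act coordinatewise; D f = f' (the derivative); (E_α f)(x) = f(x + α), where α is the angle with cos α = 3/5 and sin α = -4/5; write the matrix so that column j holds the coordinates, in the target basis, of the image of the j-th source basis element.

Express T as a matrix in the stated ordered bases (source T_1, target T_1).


the matrix is [[0, 0, 0]; [0, -24/25, 7/25]; [0, -7/25, -24/25]] (rows listed top to bottom)

image of 1: 0
image of cos x: -(24/25)cos x - (7/25)sin x
image of sin x: (7/25)cos x - (24/25)sin x
each image's coordinates form column j of the matrix


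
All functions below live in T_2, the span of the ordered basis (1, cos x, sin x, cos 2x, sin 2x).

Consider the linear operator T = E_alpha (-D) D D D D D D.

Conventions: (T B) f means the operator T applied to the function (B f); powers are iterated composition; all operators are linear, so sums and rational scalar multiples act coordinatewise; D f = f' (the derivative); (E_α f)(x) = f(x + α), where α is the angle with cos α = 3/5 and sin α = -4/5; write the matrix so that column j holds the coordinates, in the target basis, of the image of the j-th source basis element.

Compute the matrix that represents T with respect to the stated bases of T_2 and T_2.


the matrix is [[0, 0, 0, 0, 0]; [0, 4/5, 3/5, 0, 0]; [0, -3/5, 4/5, 0, 0]; [0, 0, 0, 3072/25, -896/25]; [0, 0, 0, 896/25, 3072/25]] (rows listed top to bottom)

image of 1: 0
image of cos x: (4/5)cos x - (3/5)sin x
image of sin x: (3/5)cos x + (4/5)sin x
image of cos 2x: (3072/25)cos 2x + (896/25)sin 2x
image of sin 2x: -(896/25)cos 2x + (3072/25)sin 2x
each image's coordinates form column j of the matrix


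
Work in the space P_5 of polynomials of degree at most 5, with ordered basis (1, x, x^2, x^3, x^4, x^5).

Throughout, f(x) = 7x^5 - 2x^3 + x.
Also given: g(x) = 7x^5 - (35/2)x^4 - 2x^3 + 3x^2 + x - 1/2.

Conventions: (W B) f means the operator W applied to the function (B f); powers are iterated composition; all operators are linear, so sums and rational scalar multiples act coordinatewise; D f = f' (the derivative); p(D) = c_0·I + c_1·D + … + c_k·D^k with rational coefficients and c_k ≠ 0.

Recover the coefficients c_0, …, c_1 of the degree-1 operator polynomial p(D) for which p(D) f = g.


D^0 f = 7x^5 - 2x^3 + x
D^1 f = 35x^4 - 6x^2 + 1
matching coefficients of g against c_0 f + c_1 Df + … from the top degree down determines the c_i
solution: c_0 = 1, c_1 = -1/2

c_0 = 1, c_1 = -1/2


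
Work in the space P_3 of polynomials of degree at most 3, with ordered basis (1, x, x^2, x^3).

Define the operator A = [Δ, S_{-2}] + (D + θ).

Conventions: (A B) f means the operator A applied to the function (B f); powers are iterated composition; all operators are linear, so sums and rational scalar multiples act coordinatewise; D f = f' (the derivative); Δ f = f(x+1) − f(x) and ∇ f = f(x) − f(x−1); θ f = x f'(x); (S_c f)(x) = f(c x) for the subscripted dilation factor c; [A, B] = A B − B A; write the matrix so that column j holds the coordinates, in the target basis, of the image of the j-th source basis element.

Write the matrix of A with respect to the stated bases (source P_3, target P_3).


image of 1: 0
image of x: x - 2
image of x^2: 2x^2 + 14x + 3
image of x^3: 3x^3 - 33x^2 - 18x - 9
each image's coordinates form column j of the matrix

the matrix is [[0, -2, 3, -9]; [0, 1, 14, -18]; [0, 0, 2, -33]; [0, 0, 0, 3]] (rows listed top to bottom)


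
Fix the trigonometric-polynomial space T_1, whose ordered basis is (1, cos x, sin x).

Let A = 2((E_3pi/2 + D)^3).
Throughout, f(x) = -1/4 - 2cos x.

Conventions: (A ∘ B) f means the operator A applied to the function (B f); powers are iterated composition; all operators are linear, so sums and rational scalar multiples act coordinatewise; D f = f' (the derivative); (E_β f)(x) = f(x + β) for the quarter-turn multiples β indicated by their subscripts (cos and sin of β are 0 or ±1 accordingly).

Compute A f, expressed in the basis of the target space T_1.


the result is g(x) = -1/2

E_3pi/2 f = -1/4 - 2sin x
D f = 2sin x
(E_3pi/2 + D) f = -1/4
E_3pi/2 (E_3pi/2 + D) f = -1/4
D (E_3pi/2 + D) f = 0
(E_3pi/2 + D) (E_3pi/2 + D) f = -1/4
E_3pi/2 (E_3pi/2 + D) (E_3pi/2 + D) f = -1/4
D (E_3pi/2 + D) (E_3pi/2 + D) f = 0
(E_3pi/2 + D) (E_3pi/2 + D) (E_3pi/2 + D) f = -1/4
(2((E_3pi/2 + D)^3)) f = -1/2


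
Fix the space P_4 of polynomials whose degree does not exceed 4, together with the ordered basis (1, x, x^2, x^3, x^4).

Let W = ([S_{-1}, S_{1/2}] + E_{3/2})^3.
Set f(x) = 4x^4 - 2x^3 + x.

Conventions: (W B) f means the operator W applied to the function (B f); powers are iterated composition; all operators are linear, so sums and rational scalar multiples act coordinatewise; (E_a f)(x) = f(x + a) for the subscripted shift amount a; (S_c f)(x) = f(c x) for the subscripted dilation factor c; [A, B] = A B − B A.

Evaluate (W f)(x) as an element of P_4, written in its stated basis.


S_{1/2} f = (1/4)x^4 - (1/4)x^3 + (1/2)x
S_{-1} S_{1/2} f = (1/4)x^4 + (1/4)x^3 - (1/2)x
S_{-1} f = 4x^4 + 2x^3 - x
S_{1/2} S_{-1} f = (1/4)x^4 + (1/4)x^3 - (1/2)x
[S_{-1}, S_{1/2}] f = 0
E_{3/2} f = 4x^4 + 22x^3 + 45x^2 + (83/2)x + 15
([S_{-1}, S_{1/2}] + E_{3/2}) f = 4x^4 + 22x^3 + 45x^2 + (83/2)x + 15
S_{1/2} ([S_{-1}, S_{1/2}] + E_{3/2}) f = (1/4)x^4 + (11/4)x^3 + (45/4)x^2 + (83/4)x + 15
S_{-1} S_{1/2} ([S_{-1}, S_{1/2}] + E_{3/2}) f = (1/4)x^4 - (11/4)x^3 + (45/4)x^2 - (83/4)x + 15
S_{-1} ([S_{-1}, S_{1/2}] + E_{3/2}) f = 4x^4 - 22x^3 + 45x^2 - (83/2)x + 15
S_{1/2} S_{-1} ([S_{-1}, S_{1/2}] + E_{3/2}) f = (1/4)x^4 - (11/4)x^3 + (45/4)x^2 - (83/4)x + 15
[S_{-1}, S_{1/2}] ([S_{-1}, S_{1/2}] + E_{3/2}) f = 0
E_{3/2} ([S_{-1}, S_{1/2}] + E_{3/2}) f = 4x^4 + 46x^3 + 198x^2 + 379x + 273
([S_{-1}, S_{1/2}] + E_{3/2}) ([S_{-1}, S_{1/2}] + E_{3/2}) f = 4x^4 + 46x^3 + 198x^2 + 379x + 273
S_{1/2} ([S_{-1}, S_{1/2}] + E_{3/2}) ([S_{-1}, S_{1/2}] + E_{3/2}) f = (1/4)x^4 + (23/4)x^3 + (99/2)x^2 + (379/2)x + 273
S_{-1} S_{1/2} ([S_{-1}, S_{1/2}] + E_{3/2}) ([S_{-1}, S_{1/2}] + E_{3/2}) f = (1/4)x^4 - (23/4)x^3 + (99/2)x^2 - (379/2)x + 273
S_{-1} ([S_{-1}, S_{1/2}] + E_{3/2}) ([S_{-1}, S_{1/2}] + E_{3/2}) f = 4x^4 - 46x^3 + 198x^2 - 379x + 273
S_{1/2} S_{-1} ([S_{-1}, S_{1/2}] + E_{3/2}) ([S_{-1}, S_{1/2}] + E_{3/2}) f = (1/4)x^4 - (23/4)x^3 + (99/2)x^2 - (379/2)x + 273
[S_{-1}, S_{1/2}] ([S_{-1}, S_{1/2}] + E_{3/2}) ([S_{-1}, S_{1/2}] + E_{3/2}) f = 0
E_{3/2} ([S_{-1}, S_{1/2}] + E_{3/2}) ([S_{-1}, S_{1/2}] + E_{3/2}) f = 4x^4 + 70x^3 + 459x^2 + (2675/2)x + 2925/2
([S_{-1}, S_{1/2}] + E_{3/2}) ([S_{-1}, S_{1/2}] + E_{3/2}) ([S_{-1}, S_{1/2}] + E_{3/2}) f = 4x^4 + 70x^3 + 459x^2 + (2675/2)x + 2925/2

the result is g(x) = 4x^4 + 70x^3 + 459x^2 + (2675/2)x + 2925/2


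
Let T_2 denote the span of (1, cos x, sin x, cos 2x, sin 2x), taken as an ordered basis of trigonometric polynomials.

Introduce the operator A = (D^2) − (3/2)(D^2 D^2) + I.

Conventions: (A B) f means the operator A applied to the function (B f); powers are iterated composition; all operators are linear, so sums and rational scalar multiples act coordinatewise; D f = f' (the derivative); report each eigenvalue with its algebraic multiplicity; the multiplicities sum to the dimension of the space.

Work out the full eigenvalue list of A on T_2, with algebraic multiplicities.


λ = -27 (multiplicity 2), λ = -3/2 (multiplicity 2), λ = 1 (multiplicity 1)

image of 1: 1
image of cos x: -(3/2)cos x
image of sin x: -(3/2)sin x
image of cos 2x: -27cos 2x
image of sin 2x: -27sin 2x
the matrix is diagonal; its diagonal is (1, -3/2, -3/2, -27, -27)
for a triangular matrix the eigenvalues are the diagonal entries, with algebraic multiplicity their repetition count


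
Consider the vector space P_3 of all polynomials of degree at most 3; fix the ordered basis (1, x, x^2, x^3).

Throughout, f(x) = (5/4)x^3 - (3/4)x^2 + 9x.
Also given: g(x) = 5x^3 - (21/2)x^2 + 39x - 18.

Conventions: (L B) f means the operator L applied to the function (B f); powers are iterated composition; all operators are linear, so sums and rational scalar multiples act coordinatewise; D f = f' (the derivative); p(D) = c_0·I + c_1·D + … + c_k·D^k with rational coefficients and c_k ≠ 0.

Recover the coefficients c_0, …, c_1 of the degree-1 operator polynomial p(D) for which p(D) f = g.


D^0 f = (5/4)x^3 - (3/4)x^2 + 9x
D^1 f = (15/4)x^2 - (3/2)x + 9
matching coefficients of g against c_0 f + c_1 Df + … from the top degree down determines the c_i
solution: c_0 = 4, c_1 = -2

p(D) = 4·I − 2·D, i.e. c_0 = 4, c_1 = -2


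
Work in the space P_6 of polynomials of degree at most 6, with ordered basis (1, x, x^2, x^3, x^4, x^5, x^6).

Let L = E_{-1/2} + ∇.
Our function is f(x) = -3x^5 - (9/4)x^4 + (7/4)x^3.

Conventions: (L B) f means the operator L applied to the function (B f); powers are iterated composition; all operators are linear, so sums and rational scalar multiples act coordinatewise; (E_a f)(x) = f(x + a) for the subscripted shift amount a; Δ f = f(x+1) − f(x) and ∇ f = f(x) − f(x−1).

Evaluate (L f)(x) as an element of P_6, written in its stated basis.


the result is g(x) = -3x^5 - (39/4)x^4 + (79/4)x^3 - (27/2)x^2 + (9/4)x + 47/64

E_{-1/2} f = -3x^5 + (21/4)x^4 - (5/4)x^3 - (9/4)x^2 + (3/2)x - 17/64
∇ f = -15x^4 + 21x^3 - (45/4)x^2 + (3/4)x + 1
(E_{-1/2} + ∇) f = -3x^5 - (39/4)x^4 + (79/4)x^3 - (27/2)x^2 + (9/4)x + 47/64


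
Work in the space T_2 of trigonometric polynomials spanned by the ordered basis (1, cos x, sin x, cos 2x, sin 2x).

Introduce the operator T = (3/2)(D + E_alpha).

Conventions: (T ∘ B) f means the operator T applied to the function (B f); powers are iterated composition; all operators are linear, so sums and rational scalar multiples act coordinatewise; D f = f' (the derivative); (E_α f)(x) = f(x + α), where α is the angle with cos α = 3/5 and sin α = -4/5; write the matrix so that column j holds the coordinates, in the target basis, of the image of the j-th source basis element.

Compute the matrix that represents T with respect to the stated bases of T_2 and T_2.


the matrix is [[3/2, 0, 0, 0, 0]; [0, 9/10, 3/10, 0, 0]; [0, -3/10, 9/10, 0, 0]; [0, 0, 0, -21/50, 39/25]; [0, 0, 0, -39/25, -21/50]] (rows listed top to bottom)

image of 1: 3/2
image of cos x: (9/10)cos x - (3/10)sin x
image of sin x: (3/10)cos x + (9/10)sin x
image of cos 2x: -(21/50)cos 2x - (39/25)sin 2x
image of sin 2x: (39/25)cos 2x - (21/50)sin 2x
each image's coordinates form column j of the matrix
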